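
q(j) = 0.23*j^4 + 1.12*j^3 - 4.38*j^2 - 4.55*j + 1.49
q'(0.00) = -4.55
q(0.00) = 1.49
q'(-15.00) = -2222.15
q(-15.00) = 6947.99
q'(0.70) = -8.72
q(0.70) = -3.40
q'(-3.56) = 27.71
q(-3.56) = -51.41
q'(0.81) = -8.95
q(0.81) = -4.37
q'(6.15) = 282.66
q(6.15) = 397.39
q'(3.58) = 49.36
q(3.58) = 18.23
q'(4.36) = 97.38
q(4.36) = 74.33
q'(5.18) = 168.10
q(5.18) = 181.66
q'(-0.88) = 5.13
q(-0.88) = 1.48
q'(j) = 0.92*j^3 + 3.36*j^2 - 8.76*j - 4.55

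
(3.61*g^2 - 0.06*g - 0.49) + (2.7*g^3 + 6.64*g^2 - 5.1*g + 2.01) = 2.7*g^3 + 10.25*g^2 - 5.16*g + 1.52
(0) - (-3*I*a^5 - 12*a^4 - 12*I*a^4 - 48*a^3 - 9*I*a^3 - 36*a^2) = 3*I*a^5 + 12*a^4 + 12*I*a^4 + 48*a^3 + 9*I*a^3 + 36*a^2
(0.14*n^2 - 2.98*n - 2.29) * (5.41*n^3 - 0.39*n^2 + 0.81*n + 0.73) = 0.7574*n^5 - 16.1764*n^4 - 11.1133*n^3 - 1.4185*n^2 - 4.0303*n - 1.6717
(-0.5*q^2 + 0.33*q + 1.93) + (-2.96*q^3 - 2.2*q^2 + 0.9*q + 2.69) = -2.96*q^3 - 2.7*q^2 + 1.23*q + 4.62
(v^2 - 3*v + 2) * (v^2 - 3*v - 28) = v^4 - 6*v^3 - 17*v^2 + 78*v - 56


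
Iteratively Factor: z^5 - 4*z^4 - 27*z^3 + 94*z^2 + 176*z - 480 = (z + 3)*(z^4 - 7*z^3 - 6*z^2 + 112*z - 160) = (z + 3)*(z + 4)*(z^3 - 11*z^2 + 38*z - 40) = (z - 4)*(z + 3)*(z + 4)*(z^2 - 7*z + 10) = (z - 4)*(z - 2)*(z + 3)*(z + 4)*(z - 5)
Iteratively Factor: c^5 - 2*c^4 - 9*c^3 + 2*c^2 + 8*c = (c + 1)*(c^4 - 3*c^3 - 6*c^2 + 8*c) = (c - 1)*(c + 1)*(c^3 - 2*c^2 - 8*c) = (c - 4)*(c - 1)*(c + 1)*(c^2 + 2*c) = c*(c - 4)*(c - 1)*(c + 1)*(c + 2)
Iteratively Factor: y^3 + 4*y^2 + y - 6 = (y + 3)*(y^2 + y - 2) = (y - 1)*(y + 3)*(y + 2)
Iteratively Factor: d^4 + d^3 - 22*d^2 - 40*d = (d + 4)*(d^3 - 3*d^2 - 10*d) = (d - 5)*(d + 4)*(d^2 + 2*d) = (d - 5)*(d + 2)*(d + 4)*(d)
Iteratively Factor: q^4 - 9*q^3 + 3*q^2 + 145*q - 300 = (q - 5)*(q^3 - 4*q^2 - 17*q + 60) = (q - 5)*(q - 3)*(q^2 - q - 20) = (q - 5)^2*(q - 3)*(q + 4)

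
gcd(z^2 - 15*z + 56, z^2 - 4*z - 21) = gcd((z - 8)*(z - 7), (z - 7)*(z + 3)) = z - 7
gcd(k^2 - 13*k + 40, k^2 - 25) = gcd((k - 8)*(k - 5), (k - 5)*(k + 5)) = k - 5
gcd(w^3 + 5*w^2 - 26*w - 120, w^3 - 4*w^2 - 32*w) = w + 4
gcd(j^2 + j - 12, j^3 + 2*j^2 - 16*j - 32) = j + 4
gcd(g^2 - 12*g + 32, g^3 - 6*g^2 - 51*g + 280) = g - 8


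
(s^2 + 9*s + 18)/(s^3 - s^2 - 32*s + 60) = (s + 3)/(s^2 - 7*s + 10)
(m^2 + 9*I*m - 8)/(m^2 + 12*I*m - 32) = (m + I)/(m + 4*I)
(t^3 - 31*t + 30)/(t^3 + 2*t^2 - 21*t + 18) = (t - 5)/(t - 3)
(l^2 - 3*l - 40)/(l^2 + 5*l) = (l - 8)/l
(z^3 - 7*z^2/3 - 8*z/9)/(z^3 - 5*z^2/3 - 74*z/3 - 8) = z*(3*z - 8)/(3*(z^2 - 2*z - 24))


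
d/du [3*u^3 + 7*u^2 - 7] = u*(9*u + 14)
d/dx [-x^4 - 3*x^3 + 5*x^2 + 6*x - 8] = -4*x^3 - 9*x^2 + 10*x + 6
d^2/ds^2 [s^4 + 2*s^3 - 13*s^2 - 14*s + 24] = 12*s^2 + 12*s - 26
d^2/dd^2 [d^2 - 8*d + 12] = 2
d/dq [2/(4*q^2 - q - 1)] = 2*(1 - 8*q)/(-4*q^2 + q + 1)^2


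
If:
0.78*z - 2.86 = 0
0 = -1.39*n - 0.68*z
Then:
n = -1.79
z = 3.67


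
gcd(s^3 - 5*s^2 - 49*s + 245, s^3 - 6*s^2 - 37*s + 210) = s^2 - 12*s + 35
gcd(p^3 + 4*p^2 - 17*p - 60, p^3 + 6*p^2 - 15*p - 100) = p^2 + p - 20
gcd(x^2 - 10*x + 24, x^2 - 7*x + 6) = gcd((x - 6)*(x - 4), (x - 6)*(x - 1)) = x - 6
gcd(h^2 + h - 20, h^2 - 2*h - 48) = 1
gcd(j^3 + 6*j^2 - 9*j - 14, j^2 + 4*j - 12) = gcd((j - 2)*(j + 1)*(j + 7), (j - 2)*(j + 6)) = j - 2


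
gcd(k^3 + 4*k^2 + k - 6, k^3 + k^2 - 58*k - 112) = k + 2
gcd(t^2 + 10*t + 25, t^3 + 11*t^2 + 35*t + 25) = t^2 + 10*t + 25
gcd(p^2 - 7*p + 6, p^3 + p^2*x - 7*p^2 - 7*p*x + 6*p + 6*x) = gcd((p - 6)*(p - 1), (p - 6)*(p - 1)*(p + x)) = p^2 - 7*p + 6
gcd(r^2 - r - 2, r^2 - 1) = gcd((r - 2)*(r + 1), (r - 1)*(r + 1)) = r + 1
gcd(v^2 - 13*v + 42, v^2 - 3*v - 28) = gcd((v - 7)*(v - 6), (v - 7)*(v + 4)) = v - 7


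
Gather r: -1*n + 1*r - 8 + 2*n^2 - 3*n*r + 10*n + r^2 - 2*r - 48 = 2*n^2 + 9*n + r^2 + r*(-3*n - 1) - 56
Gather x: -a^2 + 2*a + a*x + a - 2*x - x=-a^2 + 3*a + x*(a - 3)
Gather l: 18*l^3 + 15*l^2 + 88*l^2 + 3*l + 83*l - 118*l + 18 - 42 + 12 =18*l^3 + 103*l^2 - 32*l - 12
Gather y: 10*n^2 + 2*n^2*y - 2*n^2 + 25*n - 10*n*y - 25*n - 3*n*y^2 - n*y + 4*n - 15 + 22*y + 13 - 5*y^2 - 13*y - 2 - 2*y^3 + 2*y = 8*n^2 + 4*n - 2*y^3 + y^2*(-3*n - 5) + y*(2*n^2 - 11*n + 11) - 4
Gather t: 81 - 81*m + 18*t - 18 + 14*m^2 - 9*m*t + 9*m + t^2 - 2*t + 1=14*m^2 - 72*m + t^2 + t*(16 - 9*m) + 64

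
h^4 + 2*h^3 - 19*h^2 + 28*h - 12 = (h - 2)*(h - 1)^2*(h + 6)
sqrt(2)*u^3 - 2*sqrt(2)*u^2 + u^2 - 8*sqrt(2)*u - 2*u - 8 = (u - 4)*(u + 2)*(sqrt(2)*u + 1)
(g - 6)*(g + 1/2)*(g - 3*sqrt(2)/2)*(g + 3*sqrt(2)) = g^4 - 11*g^3/2 + 3*sqrt(2)*g^3/2 - 12*g^2 - 33*sqrt(2)*g^2/4 - 9*sqrt(2)*g/2 + 99*g/2 + 27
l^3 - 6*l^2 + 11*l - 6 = (l - 3)*(l - 2)*(l - 1)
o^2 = o^2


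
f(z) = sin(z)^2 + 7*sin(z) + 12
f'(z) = 2*sin(z)*cos(z) + 7*cos(z)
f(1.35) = 19.78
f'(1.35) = 1.96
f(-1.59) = 6.00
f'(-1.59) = -0.10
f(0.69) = 16.86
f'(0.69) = 6.38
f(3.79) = 8.14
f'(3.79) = -4.62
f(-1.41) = 6.06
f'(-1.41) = 0.80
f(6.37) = 12.61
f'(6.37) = 7.15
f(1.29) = 19.65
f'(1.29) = 2.47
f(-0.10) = 11.31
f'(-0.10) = 6.77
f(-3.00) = 11.03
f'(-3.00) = -6.65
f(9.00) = 15.05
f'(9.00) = -7.13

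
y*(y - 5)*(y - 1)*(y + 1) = y^4 - 5*y^3 - y^2 + 5*y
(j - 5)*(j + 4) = j^2 - j - 20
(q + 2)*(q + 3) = q^2 + 5*q + 6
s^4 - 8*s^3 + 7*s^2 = s^2*(s - 7)*(s - 1)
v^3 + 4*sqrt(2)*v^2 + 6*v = v*(v + sqrt(2))*(v + 3*sqrt(2))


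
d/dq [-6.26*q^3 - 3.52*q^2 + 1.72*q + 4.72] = -18.78*q^2 - 7.04*q + 1.72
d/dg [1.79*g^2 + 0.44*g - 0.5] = 3.58*g + 0.44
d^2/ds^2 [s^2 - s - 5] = 2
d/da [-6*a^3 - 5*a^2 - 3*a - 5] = -18*a^2 - 10*a - 3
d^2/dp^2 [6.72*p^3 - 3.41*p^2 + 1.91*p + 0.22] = 40.32*p - 6.82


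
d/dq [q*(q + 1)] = 2*q + 1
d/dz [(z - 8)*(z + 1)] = 2*z - 7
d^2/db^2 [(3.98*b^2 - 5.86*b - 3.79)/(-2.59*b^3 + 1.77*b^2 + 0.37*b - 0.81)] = (-53.396476*b^6 + 235.856796*b^5 + 121.016196*b^4 - 107.935096*b^3 - 132.31068*b^2 + 17.595072*b + 10.195076)/(17.373979*b^9 - 35.620011*b^8 + 16.896642*b^7 + 20.932596*b^6 - 24.693504*b^5 + 2.22867*b^4 + 8.230058*b^3 - 3.151224*b^2 - 0.728271*b + 0.531441)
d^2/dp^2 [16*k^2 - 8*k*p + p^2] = 2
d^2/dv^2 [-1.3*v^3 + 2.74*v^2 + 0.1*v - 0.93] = 5.48 - 7.8*v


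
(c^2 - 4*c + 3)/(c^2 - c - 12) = (-c^2 + 4*c - 3)/(-c^2 + c + 12)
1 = 1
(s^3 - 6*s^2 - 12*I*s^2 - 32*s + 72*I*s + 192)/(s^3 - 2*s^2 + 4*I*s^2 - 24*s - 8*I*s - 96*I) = (s^2 - 12*I*s - 32)/(s^2 + 4*s*(1 + I) + 16*I)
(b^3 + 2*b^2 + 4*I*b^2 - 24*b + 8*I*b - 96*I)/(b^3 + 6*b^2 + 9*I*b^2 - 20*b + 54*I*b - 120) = (b - 4)/(b + 5*I)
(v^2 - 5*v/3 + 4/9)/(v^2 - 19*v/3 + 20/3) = (v - 1/3)/(v - 5)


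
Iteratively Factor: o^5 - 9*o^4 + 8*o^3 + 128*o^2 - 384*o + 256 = (o - 1)*(o^4 - 8*o^3 + 128*o - 256) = (o - 4)*(o - 1)*(o^3 - 4*o^2 - 16*o + 64) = (o - 4)^2*(o - 1)*(o^2 - 16) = (o - 4)^2*(o - 1)*(o + 4)*(o - 4)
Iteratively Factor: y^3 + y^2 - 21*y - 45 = (y + 3)*(y^2 - 2*y - 15) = (y - 5)*(y + 3)*(y + 3)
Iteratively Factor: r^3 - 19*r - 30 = (r - 5)*(r^2 + 5*r + 6) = (r - 5)*(r + 2)*(r + 3)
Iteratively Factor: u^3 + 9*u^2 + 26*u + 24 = (u + 4)*(u^2 + 5*u + 6) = (u + 2)*(u + 4)*(u + 3)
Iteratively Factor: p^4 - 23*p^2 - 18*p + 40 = (p + 4)*(p^3 - 4*p^2 - 7*p + 10) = (p - 1)*(p + 4)*(p^2 - 3*p - 10) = (p - 5)*(p - 1)*(p + 4)*(p + 2)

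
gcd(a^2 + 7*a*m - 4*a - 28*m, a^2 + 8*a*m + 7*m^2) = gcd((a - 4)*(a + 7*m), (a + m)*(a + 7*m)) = a + 7*m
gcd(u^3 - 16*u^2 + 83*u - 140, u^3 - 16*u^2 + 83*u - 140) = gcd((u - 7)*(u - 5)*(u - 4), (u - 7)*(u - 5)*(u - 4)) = u^3 - 16*u^2 + 83*u - 140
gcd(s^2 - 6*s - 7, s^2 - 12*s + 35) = s - 7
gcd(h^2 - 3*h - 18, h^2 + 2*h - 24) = 1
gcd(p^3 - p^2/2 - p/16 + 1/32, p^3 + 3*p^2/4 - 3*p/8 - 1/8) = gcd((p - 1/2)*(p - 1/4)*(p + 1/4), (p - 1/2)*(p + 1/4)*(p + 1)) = p^2 - p/4 - 1/8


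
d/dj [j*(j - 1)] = 2*j - 1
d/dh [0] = 0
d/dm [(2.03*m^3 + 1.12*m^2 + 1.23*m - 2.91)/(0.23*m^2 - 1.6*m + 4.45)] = (0.4669*m^4 - 6.496*m^3 + 25.0256*m^2 + 11.3066*m + 0.8175)/(0.0529*m^4 - 0.736*m^3 + 4.607*m^2 - 14.24*m + 19.8025)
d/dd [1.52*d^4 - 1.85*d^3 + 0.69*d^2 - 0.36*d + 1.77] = 6.08*d^3 - 5.55*d^2 + 1.38*d - 0.36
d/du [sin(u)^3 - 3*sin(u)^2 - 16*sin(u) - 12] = (3*sin(u)^2 - 6*sin(u) - 16)*cos(u)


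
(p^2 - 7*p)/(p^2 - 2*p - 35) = p/(p + 5)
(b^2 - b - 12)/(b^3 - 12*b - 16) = (b + 3)/(b^2 + 4*b + 4)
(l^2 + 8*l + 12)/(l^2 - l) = (l^2 + 8*l + 12)/(l*(l - 1))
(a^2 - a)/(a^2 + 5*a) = (a - 1)/(a + 5)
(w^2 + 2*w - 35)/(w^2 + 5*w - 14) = (w - 5)/(w - 2)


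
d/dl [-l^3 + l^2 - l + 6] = -3*l^2 + 2*l - 1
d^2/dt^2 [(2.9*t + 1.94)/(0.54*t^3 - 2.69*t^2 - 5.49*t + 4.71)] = (5.07384*t^5 - 18.486792*t^4 + 14.075356*t^3 - 38.79006*t^2 + 362.751768*t + 316.07862)/(0.157464*t^9 - 2.353212*t^8 + 6.91983*t^7 + 32.503843*t^6 - 111.402081*t^5 - 224.76411*t^4 + 287.815599*t^3 + 246.853926*t^2 - 365.372127*t + 104.487111)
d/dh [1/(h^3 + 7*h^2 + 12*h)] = (-3*h^2 - 14*h - 12)/(h^2*(h^2 + 7*h + 12)^2)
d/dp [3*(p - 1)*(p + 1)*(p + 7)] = 9*p^2 + 42*p - 3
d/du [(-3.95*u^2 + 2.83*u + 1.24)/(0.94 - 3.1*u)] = (12.245*u^2 - 7.426*u + 6.5042)/(9.61*u^2 - 5.828*u + 0.8836)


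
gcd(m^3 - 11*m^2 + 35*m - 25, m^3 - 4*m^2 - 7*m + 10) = m^2 - 6*m + 5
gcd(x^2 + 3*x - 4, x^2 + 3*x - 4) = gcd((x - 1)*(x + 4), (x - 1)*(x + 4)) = x^2 + 3*x - 4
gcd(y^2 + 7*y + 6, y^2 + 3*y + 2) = y + 1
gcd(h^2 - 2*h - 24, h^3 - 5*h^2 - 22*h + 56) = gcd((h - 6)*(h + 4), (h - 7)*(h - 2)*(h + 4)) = h + 4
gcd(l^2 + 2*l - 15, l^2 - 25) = l + 5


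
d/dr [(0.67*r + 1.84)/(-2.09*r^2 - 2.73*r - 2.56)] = (1.4003*r^2 + 7.6912*r + 3.308)/(4.3681*r^4 + 11.4114*r^3 + 18.1537*r^2 + 13.9776*r + 6.5536)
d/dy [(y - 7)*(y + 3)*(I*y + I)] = I*(3*y^2 - 6*y - 25)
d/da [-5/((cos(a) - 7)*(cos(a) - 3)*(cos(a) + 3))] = 5*(3*sin(a)^2 + 14*cos(a) + 6)*sin(a)/((cos(a) - 7)^2*(cos(a) - 3)^2*(cos(a) + 3)^2)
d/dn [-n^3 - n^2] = n*(-3*n - 2)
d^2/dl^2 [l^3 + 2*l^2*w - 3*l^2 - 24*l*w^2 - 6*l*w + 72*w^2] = 6*l + 4*w - 6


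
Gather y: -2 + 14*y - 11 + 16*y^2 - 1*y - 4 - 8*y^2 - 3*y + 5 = 8*y^2 + 10*y - 12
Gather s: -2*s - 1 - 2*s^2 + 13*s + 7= -2*s^2 + 11*s + 6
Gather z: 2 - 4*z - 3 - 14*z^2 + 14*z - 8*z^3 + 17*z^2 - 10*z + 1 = -8*z^3 + 3*z^2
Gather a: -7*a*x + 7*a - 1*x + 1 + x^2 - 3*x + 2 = a*(7 - 7*x) + x^2 - 4*x + 3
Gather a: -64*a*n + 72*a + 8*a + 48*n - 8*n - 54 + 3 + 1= a*(80 - 64*n) + 40*n - 50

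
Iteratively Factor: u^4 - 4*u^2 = (u - 2)*(u^3 + 2*u^2) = (u - 2)*(u + 2)*(u^2) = u*(u - 2)*(u + 2)*(u)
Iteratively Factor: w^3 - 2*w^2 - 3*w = (w + 1)*(w^2 - 3*w) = (w - 3)*(w + 1)*(w)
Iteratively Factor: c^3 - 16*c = (c - 4)*(c^2 + 4*c) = (c - 4)*(c + 4)*(c)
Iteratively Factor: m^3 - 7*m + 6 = (m - 2)*(m^2 + 2*m - 3) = (m - 2)*(m - 1)*(m + 3)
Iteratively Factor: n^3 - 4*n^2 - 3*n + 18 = (n + 2)*(n^2 - 6*n + 9) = (n - 3)*(n + 2)*(n - 3)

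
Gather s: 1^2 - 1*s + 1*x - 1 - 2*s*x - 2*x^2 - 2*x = s*(-2*x - 1) - 2*x^2 - x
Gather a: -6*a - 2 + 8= 6 - 6*a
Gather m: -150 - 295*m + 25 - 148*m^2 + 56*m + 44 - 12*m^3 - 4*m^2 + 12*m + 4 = -12*m^3 - 152*m^2 - 227*m - 77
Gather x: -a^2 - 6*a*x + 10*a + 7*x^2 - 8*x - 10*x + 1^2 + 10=-a^2 + 10*a + 7*x^2 + x*(-6*a - 18) + 11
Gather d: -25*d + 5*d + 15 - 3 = 12 - 20*d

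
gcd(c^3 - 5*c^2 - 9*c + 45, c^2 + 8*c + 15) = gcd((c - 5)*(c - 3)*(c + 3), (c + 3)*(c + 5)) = c + 3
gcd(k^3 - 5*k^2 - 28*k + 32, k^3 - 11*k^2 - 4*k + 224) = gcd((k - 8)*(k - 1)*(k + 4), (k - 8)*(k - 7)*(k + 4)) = k^2 - 4*k - 32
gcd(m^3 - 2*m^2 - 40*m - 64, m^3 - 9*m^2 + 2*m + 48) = m^2 - 6*m - 16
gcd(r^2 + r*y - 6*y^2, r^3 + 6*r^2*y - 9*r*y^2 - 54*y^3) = r + 3*y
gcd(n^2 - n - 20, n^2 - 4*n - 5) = n - 5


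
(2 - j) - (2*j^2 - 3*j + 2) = -2*j^2 + 2*j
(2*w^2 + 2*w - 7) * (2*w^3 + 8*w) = 4*w^5 + 4*w^4 + 2*w^3 + 16*w^2 - 56*w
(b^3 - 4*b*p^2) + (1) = b^3 - 4*b*p^2 + 1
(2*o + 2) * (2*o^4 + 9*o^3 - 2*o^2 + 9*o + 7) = 4*o^5 + 22*o^4 + 14*o^3 + 14*o^2 + 32*o + 14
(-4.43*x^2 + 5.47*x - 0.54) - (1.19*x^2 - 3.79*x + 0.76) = -5.62*x^2 + 9.26*x - 1.3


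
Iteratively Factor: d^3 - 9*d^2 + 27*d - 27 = (d - 3)*(d^2 - 6*d + 9) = (d - 3)^2*(d - 3)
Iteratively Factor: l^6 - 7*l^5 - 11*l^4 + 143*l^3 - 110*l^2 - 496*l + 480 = (l - 4)*(l^5 - 3*l^4 - 23*l^3 + 51*l^2 + 94*l - 120) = (l - 4)*(l + 2)*(l^4 - 5*l^3 - 13*l^2 + 77*l - 60) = (l - 5)*(l - 4)*(l + 2)*(l^3 - 13*l + 12) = (l - 5)*(l - 4)*(l + 2)*(l + 4)*(l^2 - 4*l + 3) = (l - 5)*(l - 4)*(l - 3)*(l + 2)*(l + 4)*(l - 1)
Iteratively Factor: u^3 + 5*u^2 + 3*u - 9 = (u + 3)*(u^2 + 2*u - 3) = (u - 1)*(u + 3)*(u + 3)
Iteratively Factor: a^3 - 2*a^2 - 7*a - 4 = (a - 4)*(a^2 + 2*a + 1) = (a - 4)*(a + 1)*(a + 1)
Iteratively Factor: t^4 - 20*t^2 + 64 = (t - 2)*(t^3 + 2*t^2 - 16*t - 32) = (t - 4)*(t - 2)*(t^2 + 6*t + 8) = (t - 4)*(t - 2)*(t + 4)*(t + 2)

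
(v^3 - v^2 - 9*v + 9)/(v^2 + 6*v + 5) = (v^3 - v^2 - 9*v + 9)/(v^2 + 6*v + 5)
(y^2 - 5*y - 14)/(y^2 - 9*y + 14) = (y + 2)/(y - 2)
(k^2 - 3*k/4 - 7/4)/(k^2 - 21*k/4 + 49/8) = 2*(k + 1)/(2*k - 7)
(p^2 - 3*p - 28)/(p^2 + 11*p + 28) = (p - 7)/(p + 7)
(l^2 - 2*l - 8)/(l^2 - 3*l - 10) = (l - 4)/(l - 5)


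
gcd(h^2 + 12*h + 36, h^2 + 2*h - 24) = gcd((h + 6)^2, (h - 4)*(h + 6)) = h + 6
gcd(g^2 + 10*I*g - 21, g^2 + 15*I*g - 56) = g + 7*I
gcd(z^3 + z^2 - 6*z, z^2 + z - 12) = 1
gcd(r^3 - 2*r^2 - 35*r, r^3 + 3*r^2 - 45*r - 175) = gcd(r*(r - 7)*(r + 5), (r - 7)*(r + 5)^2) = r^2 - 2*r - 35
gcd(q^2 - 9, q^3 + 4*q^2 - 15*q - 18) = q - 3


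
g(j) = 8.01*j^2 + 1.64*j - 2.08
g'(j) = 16.02*j + 1.64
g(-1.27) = 8.76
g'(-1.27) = -18.71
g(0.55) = 1.25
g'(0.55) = 10.45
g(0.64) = 2.25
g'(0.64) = 11.89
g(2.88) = 69.08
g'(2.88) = 47.78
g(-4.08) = 124.57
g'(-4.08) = -63.72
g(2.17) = 39.20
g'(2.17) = 36.40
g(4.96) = 203.11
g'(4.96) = 81.10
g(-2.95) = 62.79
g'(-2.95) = -45.62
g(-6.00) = 276.44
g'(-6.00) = -94.48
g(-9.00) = 631.97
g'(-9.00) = -142.54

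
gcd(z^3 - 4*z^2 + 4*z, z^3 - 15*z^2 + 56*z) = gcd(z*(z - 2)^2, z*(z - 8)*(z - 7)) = z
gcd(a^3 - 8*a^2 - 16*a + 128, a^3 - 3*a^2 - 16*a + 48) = a^2 - 16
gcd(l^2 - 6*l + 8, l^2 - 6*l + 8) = l^2 - 6*l + 8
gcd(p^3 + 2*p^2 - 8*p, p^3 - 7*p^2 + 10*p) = p^2 - 2*p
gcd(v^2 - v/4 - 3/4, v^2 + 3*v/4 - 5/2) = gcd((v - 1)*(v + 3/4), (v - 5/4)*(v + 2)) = 1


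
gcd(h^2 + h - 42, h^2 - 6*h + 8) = 1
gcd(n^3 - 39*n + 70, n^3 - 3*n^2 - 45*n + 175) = n^2 + 2*n - 35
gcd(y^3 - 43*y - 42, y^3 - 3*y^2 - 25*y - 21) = y^2 - 6*y - 7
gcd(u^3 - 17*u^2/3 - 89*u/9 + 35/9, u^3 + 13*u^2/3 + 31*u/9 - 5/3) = u^2 + 4*u/3 - 5/9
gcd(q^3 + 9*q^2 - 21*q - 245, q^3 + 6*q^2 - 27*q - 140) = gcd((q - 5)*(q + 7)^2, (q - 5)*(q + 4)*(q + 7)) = q^2 + 2*q - 35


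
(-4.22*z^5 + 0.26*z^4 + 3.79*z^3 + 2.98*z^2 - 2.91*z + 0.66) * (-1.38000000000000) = 5.8236*z^5 - 0.3588*z^4 - 5.2302*z^3 - 4.1124*z^2 + 4.0158*z - 0.9108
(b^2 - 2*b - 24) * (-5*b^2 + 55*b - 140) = -5*b^4 + 65*b^3 - 130*b^2 - 1040*b + 3360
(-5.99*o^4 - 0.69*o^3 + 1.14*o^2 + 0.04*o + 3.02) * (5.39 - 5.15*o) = 30.8485*o^5 - 28.7326*o^4 - 9.5901*o^3 + 5.9386*o^2 - 15.3374*o + 16.2778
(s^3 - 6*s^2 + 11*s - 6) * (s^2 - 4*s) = s^5 - 10*s^4 + 35*s^3 - 50*s^2 + 24*s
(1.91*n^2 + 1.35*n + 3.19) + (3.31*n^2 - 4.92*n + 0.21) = 5.22*n^2 - 3.57*n + 3.4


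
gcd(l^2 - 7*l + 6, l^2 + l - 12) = 1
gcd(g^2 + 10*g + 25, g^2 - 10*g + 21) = 1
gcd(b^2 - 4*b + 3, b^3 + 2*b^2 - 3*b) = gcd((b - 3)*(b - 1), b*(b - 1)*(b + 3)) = b - 1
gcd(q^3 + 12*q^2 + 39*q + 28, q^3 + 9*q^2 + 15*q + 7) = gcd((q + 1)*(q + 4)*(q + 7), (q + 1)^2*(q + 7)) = q^2 + 8*q + 7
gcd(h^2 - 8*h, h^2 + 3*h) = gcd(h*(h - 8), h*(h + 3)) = h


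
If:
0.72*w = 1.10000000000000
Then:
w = 1.53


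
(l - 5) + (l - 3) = 2*l - 8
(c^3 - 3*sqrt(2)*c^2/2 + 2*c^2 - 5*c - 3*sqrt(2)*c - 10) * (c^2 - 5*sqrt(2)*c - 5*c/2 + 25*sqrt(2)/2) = c^5 - 13*sqrt(2)*c^4/2 - c^4/2 + 13*sqrt(2)*c^3/4 + 5*c^3 - 5*c^2 + 115*sqrt(2)*c^2/2 - 50*c - 25*sqrt(2)*c/2 - 125*sqrt(2)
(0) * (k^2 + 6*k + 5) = 0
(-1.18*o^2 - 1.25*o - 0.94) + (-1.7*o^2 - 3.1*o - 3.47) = -2.88*o^2 - 4.35*o - 4.41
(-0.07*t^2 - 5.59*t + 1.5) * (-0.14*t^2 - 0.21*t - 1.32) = 0.0098*t^4 + 0.7973*t^3 + 1.0563*t^2 + 7.0638*t - 1.98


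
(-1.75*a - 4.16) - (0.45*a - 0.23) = -2.2*a - 3.93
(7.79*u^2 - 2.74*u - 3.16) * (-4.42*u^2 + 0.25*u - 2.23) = -34.4318*u^4 + 14.0583*u^3 - 4.0895*u^2 + 5.3202*u + 7.0468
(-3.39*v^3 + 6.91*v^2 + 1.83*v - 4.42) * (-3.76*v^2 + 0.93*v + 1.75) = 12.7464*v^5 - 29.1343*v^4 - 6.387*v^3 + 30.4136*v^2 - 0.9081*v - 7.735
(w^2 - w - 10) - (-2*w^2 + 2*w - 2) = 3*w^2 - 3*w - 8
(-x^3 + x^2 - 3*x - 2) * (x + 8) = -x^4 - 7*x^3 + 5*x^2 - 26*x - 16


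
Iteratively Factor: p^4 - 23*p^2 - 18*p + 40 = (p - 5)*(p^3 + 5*p^2 + 2*p - 8) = (p - 5)*(p + 4)*(p^2 + p - 2) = (p - 5)*(p + 2)*(p + 4)*(p - 1)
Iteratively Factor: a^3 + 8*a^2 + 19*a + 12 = (a + 4)*(a^2 + 4*a + 3) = (a + 3)*(a + 4)*(a + 1)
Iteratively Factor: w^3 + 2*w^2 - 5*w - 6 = (w - 2)*(w^2 + 4*w + 3) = (w - 2)*(w + 1)*(w + 3)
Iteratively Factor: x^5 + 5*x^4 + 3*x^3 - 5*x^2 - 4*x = (x - 1)*(x^4 + 6*x^3 + 9*x^2 + 4*x) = (x - 1)*(x + 4)*(x^3 + 2*x^2 + x) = (x - 1)*(x + 1)*(x + 4)*(x^2 + x) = x*(x - 1)*(x + 1)*(x + 4)*(x + 1)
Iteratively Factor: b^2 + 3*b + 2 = (b + 1)*(b + 2)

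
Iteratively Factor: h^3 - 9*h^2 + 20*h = (h - 4)*(h^2 - 5*h) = h*(h - 4)*(h - 5)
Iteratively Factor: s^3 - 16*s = (s + 4)*(s^2 - 4*s) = (s - 4)*(s + 4)*(s)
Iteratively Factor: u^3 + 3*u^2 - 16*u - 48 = (u + 4)*(u^2 - u - 12) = (u - 4)*(u + 4)*(u + 3)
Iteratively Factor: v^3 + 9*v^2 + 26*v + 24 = (v + 2)*(v^2 + 7*v + 12) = (v + 2)*(v + 4)*(v + 3)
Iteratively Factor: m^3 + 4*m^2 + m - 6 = (m - 1)*(m^2 + 5*m + 6) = (m - 1)*(m + 3)*(m + 2)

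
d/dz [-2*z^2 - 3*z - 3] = -4*z - 3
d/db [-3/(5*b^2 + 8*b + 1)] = 6*(5*b + 4)/(5*b^2 + 8*b + 1)^2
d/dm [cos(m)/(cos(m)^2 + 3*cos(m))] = sin(m)/(cos(m) + 3)^2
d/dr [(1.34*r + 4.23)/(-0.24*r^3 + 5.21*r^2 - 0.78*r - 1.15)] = (0.6432*r^3 - 3.9358*r^2 - 44.0766*r + 1.7584)/(0.0576*r^6 - 2.5008*r^5 + 27.5185*r^4 - 7.5756*r^3 - 11.3746*r^2 + 1.794*r + 1.3225)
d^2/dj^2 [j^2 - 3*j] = 2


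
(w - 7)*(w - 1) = w^2 - 8*w + 7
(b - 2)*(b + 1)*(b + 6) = b^3 + 5*b^2 - 8*b - 12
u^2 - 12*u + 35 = (u - 7)*(u - 5)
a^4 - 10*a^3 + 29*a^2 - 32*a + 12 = (a - 6)*(a - 2)*(a - 1)^2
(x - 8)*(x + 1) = x^2 - 7*x - 8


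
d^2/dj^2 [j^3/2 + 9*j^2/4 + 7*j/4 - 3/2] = 3*j + 9/2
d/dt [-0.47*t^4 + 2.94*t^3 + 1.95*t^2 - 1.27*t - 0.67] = -1.88*t^3 + 8.82*t^2 + 3.9*t - 1.27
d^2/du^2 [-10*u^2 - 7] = -20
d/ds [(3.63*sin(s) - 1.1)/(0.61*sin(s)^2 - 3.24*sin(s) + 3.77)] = (-2.2143*sin(s)^2 + 1.342*sin(s) + 10.1211)*cos(s)/(0.3721*sin(s)^4 - 3.9528*sin(s)^3 + 15.097*sin(s)^2 - 24.4296*sin(s) + 14.2129)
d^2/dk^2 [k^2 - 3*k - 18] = 2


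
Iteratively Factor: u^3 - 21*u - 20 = (u + 1)*(u^2 - u - 20) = (u + 1)*(u + 4)*(u - 5)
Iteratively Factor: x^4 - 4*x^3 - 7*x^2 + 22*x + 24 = (x + 2)*(x^3 - 6*x^2 + 5*x + 12) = (x + 1)*(x + 2)*(x^2 - 7*x + 12) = (x - 4)*(x + 1)*(x + 2)*(x - 3)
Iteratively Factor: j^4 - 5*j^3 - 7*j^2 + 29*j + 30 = (j + 1)*(j^3 - 6*j^2 - j + 30) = (j - 3)*(j + 1)*(j^2 - 3*j - 10) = (j - 5)*(j - 3)*(j + 1)*(j + 2)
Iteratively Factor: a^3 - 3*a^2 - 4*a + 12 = (a - 2)*(a^2 - a - 6) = (a - 2)*(a + 2)*(a - 3)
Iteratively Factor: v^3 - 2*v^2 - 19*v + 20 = (v + 4)*(v^2 - 6*v + 5) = (v - 1)*(v + 4)*(v - 5)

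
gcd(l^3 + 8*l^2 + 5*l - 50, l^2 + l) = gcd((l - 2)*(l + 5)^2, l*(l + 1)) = 1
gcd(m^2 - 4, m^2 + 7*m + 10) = m + 2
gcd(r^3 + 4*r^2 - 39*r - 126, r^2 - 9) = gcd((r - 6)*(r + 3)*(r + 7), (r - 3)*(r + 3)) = r + 3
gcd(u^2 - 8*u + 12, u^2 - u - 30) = u - 6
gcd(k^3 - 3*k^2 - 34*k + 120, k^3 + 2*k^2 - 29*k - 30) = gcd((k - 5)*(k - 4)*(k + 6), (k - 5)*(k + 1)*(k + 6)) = k^2 + k - 30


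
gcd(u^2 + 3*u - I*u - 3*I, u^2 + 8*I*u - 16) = 1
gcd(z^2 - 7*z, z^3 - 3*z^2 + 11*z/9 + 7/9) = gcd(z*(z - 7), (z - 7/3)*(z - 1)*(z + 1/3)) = 1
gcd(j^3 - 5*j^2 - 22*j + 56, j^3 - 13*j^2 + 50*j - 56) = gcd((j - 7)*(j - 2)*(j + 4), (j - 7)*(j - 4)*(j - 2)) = j^2 - 9*j + 14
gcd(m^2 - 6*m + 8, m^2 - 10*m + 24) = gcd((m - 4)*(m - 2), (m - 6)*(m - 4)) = m - 4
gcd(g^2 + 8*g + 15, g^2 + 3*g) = g + 3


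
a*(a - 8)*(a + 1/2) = a^3 - 15*a^2/2 - 4*a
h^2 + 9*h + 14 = (h + 2)*(h + 7)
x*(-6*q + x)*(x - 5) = -6*q*x^2 + 30*q*x + x^3 - 5*x^2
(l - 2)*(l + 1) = l^2 - l - 2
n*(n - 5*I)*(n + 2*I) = n^3 - 3*I*n^2 + 10*n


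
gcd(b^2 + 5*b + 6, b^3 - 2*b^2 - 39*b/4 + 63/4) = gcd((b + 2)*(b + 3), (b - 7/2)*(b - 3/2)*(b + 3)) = b + 3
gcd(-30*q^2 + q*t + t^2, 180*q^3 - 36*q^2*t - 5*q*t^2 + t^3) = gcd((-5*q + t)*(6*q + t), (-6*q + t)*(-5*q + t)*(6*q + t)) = 30*q^2 - q*t - t^2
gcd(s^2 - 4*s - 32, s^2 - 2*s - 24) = s + 4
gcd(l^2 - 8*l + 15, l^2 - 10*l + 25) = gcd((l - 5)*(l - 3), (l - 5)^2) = l - 5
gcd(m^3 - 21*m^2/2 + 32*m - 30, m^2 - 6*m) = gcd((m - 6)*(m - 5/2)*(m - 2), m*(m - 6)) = m - 6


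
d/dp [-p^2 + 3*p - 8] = 3 - 2*p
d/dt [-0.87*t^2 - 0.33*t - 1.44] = -1.74*t - 0.33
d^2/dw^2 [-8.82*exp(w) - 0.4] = -8.82*exp(w)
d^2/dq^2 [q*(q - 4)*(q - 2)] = 6*q - 12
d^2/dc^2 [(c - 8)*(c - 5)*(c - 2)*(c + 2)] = 12*c^2 - 78*c + 72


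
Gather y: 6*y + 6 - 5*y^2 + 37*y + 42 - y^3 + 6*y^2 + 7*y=-y^3 + y^2 + 50*y + 48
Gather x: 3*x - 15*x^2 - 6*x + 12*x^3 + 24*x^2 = 12*x^3 + 9*x^2 - 3*x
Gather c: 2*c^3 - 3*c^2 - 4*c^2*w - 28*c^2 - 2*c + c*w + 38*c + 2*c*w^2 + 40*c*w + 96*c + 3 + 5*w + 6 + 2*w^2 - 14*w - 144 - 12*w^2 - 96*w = 2*c^3 + c^2*(-4*w - 31) + c*(2*w^2 + 41*w + 132) - 10*w^2 - 105*w - 135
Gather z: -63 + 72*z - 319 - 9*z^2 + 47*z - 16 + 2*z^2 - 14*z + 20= -7*z^2 + 105*z - 378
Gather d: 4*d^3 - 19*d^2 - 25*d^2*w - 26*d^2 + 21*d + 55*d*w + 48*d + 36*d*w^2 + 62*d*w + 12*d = 4*d^3 + d^2*(-25*w - 45) + d*(36*w^2 + 117*w + 81)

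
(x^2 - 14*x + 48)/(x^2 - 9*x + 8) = (x - 6)/(x - 1)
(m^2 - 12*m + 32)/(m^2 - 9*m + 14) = (m^2 - 12*m + 32)/(m^2 - 9*m + 14)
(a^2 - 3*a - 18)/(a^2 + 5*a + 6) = (a - 6)/(a + 2)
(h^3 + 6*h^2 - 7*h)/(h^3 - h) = (h + 7)/(h + 1)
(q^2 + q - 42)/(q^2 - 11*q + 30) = (q + 7)/(q - 5)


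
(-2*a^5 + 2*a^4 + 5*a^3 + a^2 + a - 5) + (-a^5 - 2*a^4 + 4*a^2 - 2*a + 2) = -3*a^5 + 5*a^3 + 5*a^2 - a - 3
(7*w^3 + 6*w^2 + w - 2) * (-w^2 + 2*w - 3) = -7*w^5 + 8*w^4 - 10*w^3 - 14*w^2 - 7*w + 6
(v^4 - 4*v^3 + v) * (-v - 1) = -v^5 + 3*v^4 + 4*v^3 - v^2 - v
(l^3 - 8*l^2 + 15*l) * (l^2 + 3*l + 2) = l^5 - 5*l^4 - 7*l^3 + 29*l^2 + 30*l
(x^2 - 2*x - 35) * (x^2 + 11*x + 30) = x^4 + 9*x^3 - 27*x^2 - 445*x - 1050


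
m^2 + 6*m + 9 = (m + 3)^2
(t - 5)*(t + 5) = t^2 - 25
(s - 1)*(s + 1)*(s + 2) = s^3 + 2*s^2 - s - 2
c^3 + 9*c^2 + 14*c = c*(c + 2)*(c + 7)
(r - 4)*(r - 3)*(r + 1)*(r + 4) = r^4 - 2*r^3 - 19*r^2 + 32*r + 48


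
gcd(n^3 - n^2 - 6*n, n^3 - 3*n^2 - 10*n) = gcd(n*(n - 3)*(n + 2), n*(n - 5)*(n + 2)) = n^2 + 2*n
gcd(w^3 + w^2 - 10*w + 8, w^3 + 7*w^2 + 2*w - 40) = w^2 + 2*w - 8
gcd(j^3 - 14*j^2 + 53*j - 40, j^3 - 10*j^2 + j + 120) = j^2 - 13*j + 40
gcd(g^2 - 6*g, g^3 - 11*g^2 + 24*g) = g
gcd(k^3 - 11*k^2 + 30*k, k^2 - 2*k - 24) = k - 6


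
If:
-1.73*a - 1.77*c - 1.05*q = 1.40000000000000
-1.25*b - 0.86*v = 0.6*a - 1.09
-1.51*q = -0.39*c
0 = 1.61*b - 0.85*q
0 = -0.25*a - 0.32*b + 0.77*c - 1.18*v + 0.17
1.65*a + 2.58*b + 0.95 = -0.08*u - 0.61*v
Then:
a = -8.25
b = 0.86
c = 6.30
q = 1.63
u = 86.49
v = 5.77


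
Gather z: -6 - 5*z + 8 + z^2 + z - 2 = z^2 - 4*z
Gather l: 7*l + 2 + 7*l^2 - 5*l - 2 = 7*l^2 + 2*l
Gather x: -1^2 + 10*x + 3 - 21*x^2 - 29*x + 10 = -21*x^2 - 19*x + 12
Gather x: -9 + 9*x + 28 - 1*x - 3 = 8*x + 16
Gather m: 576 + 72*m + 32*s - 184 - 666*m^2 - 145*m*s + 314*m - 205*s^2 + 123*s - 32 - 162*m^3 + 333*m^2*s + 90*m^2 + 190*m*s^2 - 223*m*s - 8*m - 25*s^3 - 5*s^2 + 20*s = -162*m^3 + m^2*(333*s - 576) + m*(190*s^2 - 368*s + 378) - 25*s^3 - 210*s^2 + 175*s + 360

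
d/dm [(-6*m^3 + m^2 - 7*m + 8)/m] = -12*m + 1 - 8/m^2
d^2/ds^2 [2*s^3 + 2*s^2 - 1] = 12*s + 4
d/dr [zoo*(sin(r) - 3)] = zoo*cos(r)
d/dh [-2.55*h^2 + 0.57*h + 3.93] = 0.57 - 5.1*h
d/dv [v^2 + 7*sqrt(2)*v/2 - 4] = 2*v + 7*sqrt(2)/2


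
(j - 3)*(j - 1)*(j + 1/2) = j^3 - 7*j^2/2 + j + 3/2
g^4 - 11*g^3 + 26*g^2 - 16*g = g*(g - 8)*(g - 2)*(g - 1)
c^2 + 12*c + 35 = (c + 5)*(c + 7)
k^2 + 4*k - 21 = (k - 3)*(k + 7)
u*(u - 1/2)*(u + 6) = u^3 + 11*u^2/2 - 3*u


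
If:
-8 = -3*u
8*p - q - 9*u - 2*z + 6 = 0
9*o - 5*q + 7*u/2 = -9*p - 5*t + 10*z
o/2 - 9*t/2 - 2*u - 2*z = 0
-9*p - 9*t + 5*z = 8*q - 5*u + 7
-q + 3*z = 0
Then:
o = -171/67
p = 448/201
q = -34/335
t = -487/335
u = 8/3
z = -34/1005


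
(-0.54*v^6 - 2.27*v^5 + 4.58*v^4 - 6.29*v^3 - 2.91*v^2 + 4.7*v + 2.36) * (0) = 0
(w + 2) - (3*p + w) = 2 - 3*p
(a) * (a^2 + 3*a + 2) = a^3 + 3*a^2 + 2*a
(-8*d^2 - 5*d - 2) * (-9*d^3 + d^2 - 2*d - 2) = 72*d^5 + 37*d^4 + 29*d^3 + 24*d^2 + 14*d + 4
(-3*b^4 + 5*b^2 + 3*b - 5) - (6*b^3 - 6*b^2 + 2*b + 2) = -3*b^4 - 6*b^3 + 11*b^2 + b - 7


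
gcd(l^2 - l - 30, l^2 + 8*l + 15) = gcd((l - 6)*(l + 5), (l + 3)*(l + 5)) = l + 5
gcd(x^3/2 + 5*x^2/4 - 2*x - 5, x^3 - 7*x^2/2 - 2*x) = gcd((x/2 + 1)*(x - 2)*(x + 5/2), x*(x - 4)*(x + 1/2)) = 1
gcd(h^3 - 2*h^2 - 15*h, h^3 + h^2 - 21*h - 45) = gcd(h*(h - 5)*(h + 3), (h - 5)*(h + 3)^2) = h^2 - 2*h - 15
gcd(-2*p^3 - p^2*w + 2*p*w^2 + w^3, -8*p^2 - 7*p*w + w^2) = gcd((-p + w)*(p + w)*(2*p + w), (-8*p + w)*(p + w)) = p + w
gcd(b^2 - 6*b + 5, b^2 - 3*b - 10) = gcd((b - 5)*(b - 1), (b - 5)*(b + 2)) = b - 5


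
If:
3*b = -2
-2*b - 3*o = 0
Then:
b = -2/3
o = 4/9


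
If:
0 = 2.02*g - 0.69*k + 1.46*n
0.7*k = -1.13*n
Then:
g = -1.27418670438472*n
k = -1.61428571428571*n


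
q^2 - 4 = (q - 2)*(q + 2)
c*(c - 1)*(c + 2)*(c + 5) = c^4 + 6*c^3 + 3*c^2 - 10*c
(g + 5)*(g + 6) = g^2 + 11*g + 30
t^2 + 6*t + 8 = (t + 2)*(t + 4)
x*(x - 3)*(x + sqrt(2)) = x^3 - 3*x^2 + sqrt(2)*x^2 - 3*sqrt(2)*x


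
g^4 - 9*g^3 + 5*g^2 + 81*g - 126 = (g - 7)*(g - 3)*(g - 2)*(g + 3)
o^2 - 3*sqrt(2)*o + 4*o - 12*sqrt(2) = (o + 4)*(o - 3*sqrt(2))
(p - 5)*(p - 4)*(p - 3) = p^3 - 12*p^2 + 47*p - 60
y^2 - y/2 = y*(y - 1/2)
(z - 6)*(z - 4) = z^2 - 10*z + 24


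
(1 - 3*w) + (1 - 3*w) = 2 - 6*w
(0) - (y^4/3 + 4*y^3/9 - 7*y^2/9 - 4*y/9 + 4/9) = -y^4/3 - 4*y^3/9 + 7*y^2/9 + 4*y/9 - 4/9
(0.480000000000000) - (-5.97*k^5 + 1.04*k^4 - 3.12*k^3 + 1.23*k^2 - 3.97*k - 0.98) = 5.97*k^5 - 1.04*k^4 + 3.12*k^3 - 1.23*k^2 + 3.97*k + 1.46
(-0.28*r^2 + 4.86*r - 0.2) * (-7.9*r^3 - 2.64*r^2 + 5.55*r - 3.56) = 2.212*r^5 - 37.6548*r^4 - 12.8044*r^3 + 28.4978*r^2 - 18.4116*r + 0.712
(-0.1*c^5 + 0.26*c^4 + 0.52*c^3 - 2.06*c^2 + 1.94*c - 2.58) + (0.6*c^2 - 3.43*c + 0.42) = -0.1*c^5 + 0.26*c^4 + 0.52*c^3 - 1.46*c^2 - 1.49*c - 2.16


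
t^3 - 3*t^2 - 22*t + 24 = (t - 6)*(t - 1)*(t + 4)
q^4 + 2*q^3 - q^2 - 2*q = q*(q - 1)*(q + 1)*(q + 2)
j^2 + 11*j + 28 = (j + 4)*(j + 7)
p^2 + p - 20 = (p - 4)*(p + 5)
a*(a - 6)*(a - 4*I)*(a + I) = a^4 - 6*a^3 - 3*I*a^3 + 4*a^2 + 18*I*a^2 - 24*a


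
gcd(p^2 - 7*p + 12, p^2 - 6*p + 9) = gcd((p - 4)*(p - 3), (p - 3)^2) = p - 3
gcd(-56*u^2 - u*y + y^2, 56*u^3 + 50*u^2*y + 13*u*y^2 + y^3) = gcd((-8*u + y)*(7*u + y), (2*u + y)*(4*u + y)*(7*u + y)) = 7*u + y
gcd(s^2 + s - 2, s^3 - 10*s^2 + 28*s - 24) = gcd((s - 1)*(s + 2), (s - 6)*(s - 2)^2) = 1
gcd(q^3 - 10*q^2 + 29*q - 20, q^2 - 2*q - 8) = q - 4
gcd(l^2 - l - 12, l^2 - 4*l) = l - 4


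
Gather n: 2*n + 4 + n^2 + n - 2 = n^2 + 3*n + 2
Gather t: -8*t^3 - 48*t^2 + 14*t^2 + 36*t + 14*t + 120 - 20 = -8*t^3 - 34*t^2 + 50*t + 100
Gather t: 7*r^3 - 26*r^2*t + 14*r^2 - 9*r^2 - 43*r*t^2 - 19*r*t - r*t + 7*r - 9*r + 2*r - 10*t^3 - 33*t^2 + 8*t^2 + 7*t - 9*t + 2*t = 7*r^3 + 5*r^2 - 10*t^3 + t^2*(-43*r - 25) + t*(-26*r^2 - 20*r)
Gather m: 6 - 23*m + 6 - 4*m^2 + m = -4*m^2 - 22*m + 12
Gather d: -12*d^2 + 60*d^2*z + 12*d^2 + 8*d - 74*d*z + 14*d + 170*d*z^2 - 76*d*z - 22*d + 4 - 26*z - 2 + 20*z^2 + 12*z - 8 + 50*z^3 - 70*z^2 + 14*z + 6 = 60*d^2*z + d*(170*z^2 - 150*z) + 50*z^3 - 50*z^2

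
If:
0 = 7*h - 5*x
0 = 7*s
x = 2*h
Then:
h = 0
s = 0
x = 0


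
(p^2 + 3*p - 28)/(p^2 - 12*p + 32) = (p + 7)/(p - 8)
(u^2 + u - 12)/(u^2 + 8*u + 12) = (u^2 + u - 12)/(u^2 + 8*u + 12)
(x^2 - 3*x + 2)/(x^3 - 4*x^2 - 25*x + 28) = (x - 2)/(x^2 - 3*x - 28)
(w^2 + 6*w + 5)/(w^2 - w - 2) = (w + 5)/(w - 2)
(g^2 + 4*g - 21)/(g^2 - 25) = (g^2 + 4*g - 21)/(g^2 - 25)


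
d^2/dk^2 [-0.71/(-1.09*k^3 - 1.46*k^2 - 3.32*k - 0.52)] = (-(4.6434*k + 2.0732)*(1.09*k^3 + 1.46*k^2 + 3.32*k + 0.52) + 0.71*(3.27*k^2 + 2.92*k + 3.32)*(6.54*k^2 + 5.84*k + 6.64))/(1.09*k^3 + 1.46*k^2 + 3.32*k + 0.52)^3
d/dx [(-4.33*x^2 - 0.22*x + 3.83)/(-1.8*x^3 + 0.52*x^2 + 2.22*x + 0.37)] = (-7.794*x^4 - 0.792*x^3 + 11.1838*x^2 - 7.1874*x - 8.584)/(3.24*x^6 - 1.872*x^5 - 7.7216*x^4 + 0.9768*x^3 + 5.3132*x^2 + 1.6428*x + 0.1369)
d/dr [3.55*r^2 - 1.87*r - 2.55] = 7.1*r - 1.87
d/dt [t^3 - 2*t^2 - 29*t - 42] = 3*t^2 - 4*t - 29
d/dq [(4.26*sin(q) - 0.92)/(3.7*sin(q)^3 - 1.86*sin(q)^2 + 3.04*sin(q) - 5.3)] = (-31.524*sin(q)^3 + 18.1356*sin(q)^2 - 3.4224*sin(q) - 19.7812)*cos(q)/(13.69*sin(q)^6 - 13.764*sin(q)^5 + 25.9556*sin(q)^4 - 50.5288*sin(q)^3 + 28.9576*sin(q)^2 - 32.224*sin(q) + 28.09)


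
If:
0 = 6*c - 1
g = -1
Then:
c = 1/6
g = -1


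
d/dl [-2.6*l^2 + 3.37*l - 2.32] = 3.37 - 5.2*l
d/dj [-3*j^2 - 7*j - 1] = -6*j - 7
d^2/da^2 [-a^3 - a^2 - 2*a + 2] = -6*a - 2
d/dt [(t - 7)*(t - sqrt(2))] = 2*t - 7 - sqrt(2)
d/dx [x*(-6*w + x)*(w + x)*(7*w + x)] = -42*w^3 - 82*w^2*x + 6*w*x^2 + 4*x^3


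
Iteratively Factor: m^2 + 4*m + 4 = (m + 2)*(m + 2)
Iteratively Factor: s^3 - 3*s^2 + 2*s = (s - 2)*(s^2 - s) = (s - 2)*(s - 1)*(s)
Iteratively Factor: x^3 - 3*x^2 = (x)*(x^2 - 3*x) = x^2*(x - 3)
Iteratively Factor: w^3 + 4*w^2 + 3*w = (w)*(w^2 + 4*w + 3) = w*(w + 3)*(w + 1)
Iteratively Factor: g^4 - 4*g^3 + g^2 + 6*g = (g - 2)*(g^3 - 2*g^2 - 3*g) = g*(g - 2)*(g^2 - 2*g - 3) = g*(g - 3)*(g - 2)*(g + 1)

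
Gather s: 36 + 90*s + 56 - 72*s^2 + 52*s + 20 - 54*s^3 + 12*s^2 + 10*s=-54*s^3 - 60*s^2 + 152*s + 112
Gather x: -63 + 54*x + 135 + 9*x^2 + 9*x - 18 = 9*x^2 + 63*x + 54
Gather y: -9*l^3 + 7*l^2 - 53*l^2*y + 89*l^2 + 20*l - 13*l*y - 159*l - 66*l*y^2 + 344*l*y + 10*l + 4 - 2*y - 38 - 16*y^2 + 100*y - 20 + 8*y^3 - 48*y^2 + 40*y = -9*l^3 + 96*l^2 - 129*l + 8*y^3 + y^2*(-66*l - 64) + y*(-53*l^2 + 331*l + 138) - 54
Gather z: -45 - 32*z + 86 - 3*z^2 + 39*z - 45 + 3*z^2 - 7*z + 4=0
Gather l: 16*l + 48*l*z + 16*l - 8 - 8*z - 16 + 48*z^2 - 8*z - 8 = l*(48*z + 32) + 48*z^2 - 16*z - 32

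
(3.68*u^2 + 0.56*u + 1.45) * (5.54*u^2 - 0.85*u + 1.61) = 20.3872*u^4 - 0.0255999999999998*u^3 + 13.4818*u^2 - 0.3309*u + 2.3345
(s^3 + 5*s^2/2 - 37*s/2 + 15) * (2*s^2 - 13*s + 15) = 2*s^5 - 8*s^4 - 109*s^3/2 + 308*s^2 - 945*s/2 + 225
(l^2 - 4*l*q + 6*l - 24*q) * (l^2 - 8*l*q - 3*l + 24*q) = l^4 - 12*l^3*q + 3*l^3 + 32*l^2*q^2 - 36*l^2*q - 18*l^2 + 96*l*q^2 + 216*l*q - 576*q^2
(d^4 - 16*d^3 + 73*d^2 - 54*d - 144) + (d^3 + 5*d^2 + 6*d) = d^4 - 15*d^3 + 78*d^2 - 48*d - 144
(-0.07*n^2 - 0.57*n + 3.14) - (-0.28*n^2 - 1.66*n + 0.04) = 0.21*n^2 + 1.09*n + 3.1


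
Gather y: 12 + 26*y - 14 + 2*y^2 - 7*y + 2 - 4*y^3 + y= -4*y^3 + 2*y^2 + 20*y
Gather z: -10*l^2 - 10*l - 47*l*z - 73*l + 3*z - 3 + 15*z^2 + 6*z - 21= -10*l^2 - 83*l + 15*z^2 + z*(9 - 47*l) - 24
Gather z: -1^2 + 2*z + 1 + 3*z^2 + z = 3*z^2 + 3*z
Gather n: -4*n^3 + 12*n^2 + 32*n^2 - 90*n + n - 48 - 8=-4*n^3 + 44*n^2 - 89*n - 56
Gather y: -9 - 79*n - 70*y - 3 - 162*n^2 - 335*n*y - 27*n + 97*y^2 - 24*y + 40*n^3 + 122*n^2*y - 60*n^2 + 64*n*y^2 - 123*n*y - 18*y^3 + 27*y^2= 40*n^3 - 222*n^2 - 106*n - 18*y^3 + y^2*(64*n + 124) + y*(122*n^2 - 458*n - 94) - 12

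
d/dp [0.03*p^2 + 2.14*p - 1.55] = 0.06*p + 2.14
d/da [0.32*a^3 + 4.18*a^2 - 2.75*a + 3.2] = 0.96*a^2 + 8.36*a - 2.75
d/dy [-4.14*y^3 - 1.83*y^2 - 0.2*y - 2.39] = -12.42*y^2 - 3.66*y - 0.2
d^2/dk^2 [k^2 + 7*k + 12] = 2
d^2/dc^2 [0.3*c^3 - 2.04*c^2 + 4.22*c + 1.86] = 1.8*c - 4.08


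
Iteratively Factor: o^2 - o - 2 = (o + 1)*(o - 2)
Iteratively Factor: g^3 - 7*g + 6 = (g - 2)*(g^2 + 2*g - 3) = (g - 2)*(g - 1)*(g + 3)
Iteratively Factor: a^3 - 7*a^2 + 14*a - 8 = (a - 2)*(a^2 - 5*a + 4) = (a - 2)*(a - 1)*(a - 4)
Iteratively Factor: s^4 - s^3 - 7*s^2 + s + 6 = (s + 2)*(s^3 - 3*s^2 - s + 3) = (s + 1)*(s + 2)*(s^2 - 4*s + 3) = (s - 3)*(s + 1)*(s + 2)*(s - 1)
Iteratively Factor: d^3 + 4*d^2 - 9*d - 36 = (d - 3)*(d^2 + 7*d + 12) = (d - 3)*(d + 4)*(d + 3)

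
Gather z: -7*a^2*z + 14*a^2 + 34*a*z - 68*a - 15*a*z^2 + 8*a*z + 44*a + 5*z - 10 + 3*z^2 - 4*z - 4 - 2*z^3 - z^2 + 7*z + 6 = 14*a^2 - 24*a - 2*z^3 + z^2*(2 - 15*a) + z*(-7*a^2 + 42*a + 8) - 8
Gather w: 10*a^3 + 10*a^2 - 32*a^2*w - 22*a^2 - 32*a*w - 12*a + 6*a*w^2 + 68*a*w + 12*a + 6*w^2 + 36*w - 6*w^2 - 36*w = 10*a^3 - 12*a^2 + 6*a*w^2 + w*(-32*a^2 + 36*a)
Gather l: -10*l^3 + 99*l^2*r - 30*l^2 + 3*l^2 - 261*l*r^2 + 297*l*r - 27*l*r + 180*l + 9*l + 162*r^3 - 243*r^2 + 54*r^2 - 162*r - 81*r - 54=-10*l^3 + l^2*(99*r - 27) + l*(-261*r^2 + 270*r + 189) + 162*r^3 - 189*r^2 - 243*r - 54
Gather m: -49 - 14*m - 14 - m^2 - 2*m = -m^2 - 16*m - 63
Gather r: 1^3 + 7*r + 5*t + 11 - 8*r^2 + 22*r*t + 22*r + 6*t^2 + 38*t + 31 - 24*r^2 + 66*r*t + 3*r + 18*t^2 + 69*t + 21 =-32*r^2 + r*(88*t + 32) + 24*t^2 + 112*t + 64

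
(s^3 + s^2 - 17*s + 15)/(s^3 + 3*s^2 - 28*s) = (s^3 + s^2 - 17*s + 15)/(s*(s^2 + 3*s - 28))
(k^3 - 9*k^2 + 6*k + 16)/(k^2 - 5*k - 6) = (k^2 - 10*k + 16)/(k - 6)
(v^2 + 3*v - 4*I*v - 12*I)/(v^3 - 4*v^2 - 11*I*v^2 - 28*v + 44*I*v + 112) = (v + 3)/(v^2 - v*(4 + 7*I) + 28*I)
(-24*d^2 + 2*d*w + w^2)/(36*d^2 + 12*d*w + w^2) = (-4*d + w)/(6*d + w)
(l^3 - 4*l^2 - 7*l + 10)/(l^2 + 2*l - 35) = (l^2 + l - 2)/(l + 7)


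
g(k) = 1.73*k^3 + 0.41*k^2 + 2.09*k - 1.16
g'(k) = 5.19*k^2 + 0.82*k + 2.09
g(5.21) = 265.52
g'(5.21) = 147.24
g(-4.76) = -188.40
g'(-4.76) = 115.78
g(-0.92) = -4.08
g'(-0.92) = 5.73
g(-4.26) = -136.37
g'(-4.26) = 92.78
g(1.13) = 4.22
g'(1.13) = 9.64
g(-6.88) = -559.53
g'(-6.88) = 242.11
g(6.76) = 566.13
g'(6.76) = 244.80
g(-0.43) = -2.12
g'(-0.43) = 2.70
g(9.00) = 1312.03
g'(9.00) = 429.86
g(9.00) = 1312.03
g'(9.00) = 429.86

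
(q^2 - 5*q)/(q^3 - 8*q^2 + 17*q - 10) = q/(q^2 - 3*q + 2)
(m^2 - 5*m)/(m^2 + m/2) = 2*(m - 5)/(2*m + 1)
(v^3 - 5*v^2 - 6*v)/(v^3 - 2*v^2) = (v^2 - 5*v - 6)/(v*(v - 2))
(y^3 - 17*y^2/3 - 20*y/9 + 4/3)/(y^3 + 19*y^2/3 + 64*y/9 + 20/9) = (3*y^2 - 19*y + 6)/(3*y^2 + 17*y + 10)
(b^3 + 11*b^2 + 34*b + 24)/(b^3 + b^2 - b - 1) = (b^2 + 10*b + 24)/(b^2 - 1)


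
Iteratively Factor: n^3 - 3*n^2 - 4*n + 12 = (n - 2)*(n^2 - n - 6) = (n - 3)*(n - 2)*(n + 2)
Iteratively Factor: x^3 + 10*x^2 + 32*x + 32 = (x + 4)*(x^2 + 6*x + 8) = (x + 4)^2*(x + 2)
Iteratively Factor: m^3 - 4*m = (m)*(m^2 - 4) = m*(m - 2)*(m + 2)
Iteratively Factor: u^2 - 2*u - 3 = (u - 3)*(u + 1)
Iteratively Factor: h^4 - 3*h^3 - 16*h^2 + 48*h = (h - 4)*(h^3 + h^2 - 12*h) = (h - 4)*(h + 4)*(h^2 - 3*h) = h*(h - 4)*(h + 4)*(h - 3)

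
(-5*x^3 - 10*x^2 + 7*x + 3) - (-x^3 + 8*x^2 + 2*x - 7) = -4*x^3 - 18*x^2 + 5*x + 10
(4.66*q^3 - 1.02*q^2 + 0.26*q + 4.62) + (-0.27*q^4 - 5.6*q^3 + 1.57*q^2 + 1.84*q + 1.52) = -0.27*q^4 - 0.94*q^3 + 0.55*q^2 + 2.1*q + 6.14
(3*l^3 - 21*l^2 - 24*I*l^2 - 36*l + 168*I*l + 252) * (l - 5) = 3*l^4 - 36*l^3 - 24*I*l^3 + 69*l^2 + 288*I*l^2 + 432*l - 840*I*l - 1260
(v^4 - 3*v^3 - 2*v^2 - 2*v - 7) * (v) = v^5 - 3*v^4 - 2*v^3 - 2*v^2 - 7*v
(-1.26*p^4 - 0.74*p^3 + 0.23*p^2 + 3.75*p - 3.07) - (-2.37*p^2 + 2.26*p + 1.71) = -1.26*p^4 - 0.74*p^3 + 2.6*p^2 + 1.49*p - 4.78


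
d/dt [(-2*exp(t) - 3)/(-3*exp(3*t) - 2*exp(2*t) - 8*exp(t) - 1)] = (-(2*exp(t) + 3)*(9*exp(2*t) + 4*exp(t) + 8) + 6*exp(3*t) + 4*exp(2*t) + 16*exp(t) + 2)*exp(t)/(3*exp(3*t) + 2*exp(2*t) + 8*exp(t) + 1)^2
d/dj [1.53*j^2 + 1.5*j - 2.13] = 3.06*j + 1.5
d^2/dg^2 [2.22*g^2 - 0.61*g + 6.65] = 4.44000000000000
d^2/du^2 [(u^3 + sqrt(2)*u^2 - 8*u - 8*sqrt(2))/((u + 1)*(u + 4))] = 2*(-5*sqrt(2)*u^3 + 13*u^3 - 36*sqrt(2)*u^2 + 60*u^2 - 120*sqrt(2)*u + 144*u - 152*sqrt(2) + 160)/(u^6 + 15*u^5 + 87*u^4 + 245*u^3 + 348*u^2 + 240*u + 64)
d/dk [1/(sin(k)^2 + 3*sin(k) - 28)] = -(2*sin(k) + 3)*cos(k)/(sin(k)^2 + 3*sin(k) - 28)^2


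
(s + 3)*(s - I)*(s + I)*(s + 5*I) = s^4 + 3*s^3 + 5*I*s^3 + s^2 + 15*I*s^2 + 3*s + 5*I*s + 15*I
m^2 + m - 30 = (m - 5)*(m + 6)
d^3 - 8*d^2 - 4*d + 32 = (d - 8)*(d - 2)*(d + 2)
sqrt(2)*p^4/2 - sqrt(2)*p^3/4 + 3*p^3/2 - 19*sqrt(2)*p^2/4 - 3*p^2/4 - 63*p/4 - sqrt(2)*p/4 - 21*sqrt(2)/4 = (p - 7/2)*(p + 3)*(p + sqrt(2))*(sqrt(2)*p/2 + 1/2)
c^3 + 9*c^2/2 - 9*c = c*(c - 3/2)*(c + 6)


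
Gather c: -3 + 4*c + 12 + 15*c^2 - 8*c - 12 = 15*c^2 - 4*c - 3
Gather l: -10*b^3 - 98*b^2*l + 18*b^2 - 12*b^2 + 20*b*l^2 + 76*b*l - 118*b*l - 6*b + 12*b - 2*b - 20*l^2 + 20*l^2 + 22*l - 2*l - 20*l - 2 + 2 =-10*b^3 + 6*b^2 + 20*b*l^2 + 4*b + l*(-98*b^2 - 42*b)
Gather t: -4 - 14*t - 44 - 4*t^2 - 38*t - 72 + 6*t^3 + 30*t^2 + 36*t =6*t^3 + 26*t^2 - 16*t - 120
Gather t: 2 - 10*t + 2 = 4 - 10*t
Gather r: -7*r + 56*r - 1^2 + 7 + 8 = 49*r + 14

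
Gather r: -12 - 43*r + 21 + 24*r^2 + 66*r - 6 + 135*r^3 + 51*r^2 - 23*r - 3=135*r^3 + 75*r^2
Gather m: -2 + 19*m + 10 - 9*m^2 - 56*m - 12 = -9*m^2 - 37*m - 4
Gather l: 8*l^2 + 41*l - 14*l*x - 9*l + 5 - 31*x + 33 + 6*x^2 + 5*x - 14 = 8*l^2 + l*(32 - 14*x) + 6*x^2 - 26*x + 24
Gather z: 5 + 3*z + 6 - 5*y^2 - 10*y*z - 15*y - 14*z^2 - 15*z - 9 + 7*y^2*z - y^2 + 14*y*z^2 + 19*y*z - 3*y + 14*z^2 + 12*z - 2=-6*y^2 + 14*y*z^2 - 18*y + z*(7*y^2 + 9*y)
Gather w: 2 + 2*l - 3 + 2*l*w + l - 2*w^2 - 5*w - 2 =3*l - 2*w^2 + w*(2*l - 5) - 3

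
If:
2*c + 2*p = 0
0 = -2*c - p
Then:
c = 0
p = 0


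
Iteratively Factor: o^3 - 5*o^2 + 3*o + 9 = (o - 3)*(o^2 - 2*o - 3) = (o - 3)^2*(o + 1)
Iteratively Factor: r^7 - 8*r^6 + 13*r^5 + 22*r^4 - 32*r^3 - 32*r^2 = (r)*(r^6 - 8*r^5 + 13*r^4 + 22*r^3 - 32*r^2 - 32*r) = r*(r - 2)*(r^5 - 6*r^4 + r^3 + 24*r^2 + 16*r) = r^2*(r - 2)*(r^4 - 6*r^3 + r^2 + 24*r + 16) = r^2*(r - 2)*(r + 1)*(r^3 - 7*r^2 + 8*r + 16) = r^2*(r - 2)*(r + 1)^2*(r^2 - 8*r + 16) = r^2*(r - 4)*(r - 2)*(r + 1)^2*(r - 4)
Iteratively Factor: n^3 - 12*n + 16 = (n - 2)*(n^2 + 2*n - 8) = (n - 2)^2*(n + 4)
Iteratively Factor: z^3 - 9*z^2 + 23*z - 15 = (z - 3)*(z^2 - 6*z + 5) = (z - 3)*(z - 1)*(z - 5)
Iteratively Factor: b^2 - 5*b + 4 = (b - 4)*(b - 1)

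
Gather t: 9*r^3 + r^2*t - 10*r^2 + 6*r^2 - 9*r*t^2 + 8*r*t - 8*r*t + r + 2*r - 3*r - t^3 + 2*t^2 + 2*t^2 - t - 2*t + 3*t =9*r^3 + r^2*t - 4*r^2 - t^3 + t^2*(4 - 9*r)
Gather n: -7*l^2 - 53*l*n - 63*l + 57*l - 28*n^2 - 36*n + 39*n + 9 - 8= -7*l^2 - 6*l - 28*n^2 + n*(3 - 53*l) + 1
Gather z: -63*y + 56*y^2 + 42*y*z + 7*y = 56*y^2 + 42*y*z - 56*y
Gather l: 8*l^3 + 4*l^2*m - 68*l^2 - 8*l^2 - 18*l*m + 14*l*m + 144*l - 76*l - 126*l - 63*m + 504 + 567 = 8*l^3 + l^2*(4*m - 76) + l*(-4*m - 58) - 63*m + 1071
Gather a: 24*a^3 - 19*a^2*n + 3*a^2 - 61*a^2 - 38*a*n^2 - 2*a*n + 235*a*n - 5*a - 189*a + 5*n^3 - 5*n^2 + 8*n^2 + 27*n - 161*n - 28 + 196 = 24*a^3 + a^2*(-19*n - 58) + a*(-38*n^2 + 233*n - 194) + 5*n^3 + 3*n^2 - 134*n + 168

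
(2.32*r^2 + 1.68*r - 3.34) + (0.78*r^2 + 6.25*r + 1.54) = 3.1*r^2 + 7.93*r - 1.8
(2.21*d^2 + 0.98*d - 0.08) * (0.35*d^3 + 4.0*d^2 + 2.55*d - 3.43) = 0.7735*d^5 + 9.183*d^4 + 9.5275*d^3 - 5.4013*d^2 - 3.5654*d + 0.2744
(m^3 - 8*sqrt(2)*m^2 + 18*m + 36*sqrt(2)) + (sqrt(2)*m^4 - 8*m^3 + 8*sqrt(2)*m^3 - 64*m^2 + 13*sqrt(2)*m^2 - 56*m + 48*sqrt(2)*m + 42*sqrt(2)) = sqrt(2)*m^4 - 7*m^3 + 8*sqrt(2)*m^3 - 64*m^2 + 5*sqrt(2)*m^2 - 38*m + 48*sqrt(2)*m + 78*sqrt(2)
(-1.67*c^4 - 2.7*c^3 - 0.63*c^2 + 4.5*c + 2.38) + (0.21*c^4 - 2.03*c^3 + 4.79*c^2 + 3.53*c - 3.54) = -1.46*c^4 - 4.73*c^3 + 4.16*c^2 + 8.03*c - 1.16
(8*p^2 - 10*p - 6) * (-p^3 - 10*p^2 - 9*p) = -8*p^5 - 70*p^4 + 34*p^3 + 150*p^2 + 54*p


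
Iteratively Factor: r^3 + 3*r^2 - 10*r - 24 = (r - 3)*(r^2 + 6*r + 8) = (r - 3)*(r + 4)*(r + 2)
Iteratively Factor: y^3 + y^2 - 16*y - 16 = (y + 4)*(y^2 - 3*y - 4) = (y + 1)*(y + 4)*(y - 4)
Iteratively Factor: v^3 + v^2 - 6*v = (v)*(v^2 + v - 6) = v*(v - 2)*(v + 3)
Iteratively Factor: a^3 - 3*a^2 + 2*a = (a)*(a^2 - 3*a + 2) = a*(a - 2)*(a - 1)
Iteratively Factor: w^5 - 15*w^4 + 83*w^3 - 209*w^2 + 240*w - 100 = (w - 2)*(w^4 - 13*w^3 + 57*w^2 - 95*w + 50) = (w - 2)*(w - 1)*(w^3 - 12*w^2 + 45*w - 50) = (w - 5)*(w - 2)*(w - 1)*(w^2 - 7*w + 10) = (w - 5)^2*(w - 2)*(w - 1)*(w - 2)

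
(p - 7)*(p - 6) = p^2 - 13*p + 42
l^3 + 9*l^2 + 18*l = l*(l + 3)*(l + 6)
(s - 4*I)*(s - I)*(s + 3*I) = s^3 - 2*I*s^2 + 11*s - 12*I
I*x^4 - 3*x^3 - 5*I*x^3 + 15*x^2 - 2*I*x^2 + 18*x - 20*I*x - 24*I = (x - 6)*(x - I)*(x + 4*I)*(I*x + I)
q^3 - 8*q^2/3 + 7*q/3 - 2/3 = (q - 1)^2*(q - 2/3)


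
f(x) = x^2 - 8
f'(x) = 2*x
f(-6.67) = 36.49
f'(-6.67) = -13.34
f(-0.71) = -7.50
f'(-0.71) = -1.42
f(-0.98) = -7.04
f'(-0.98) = -1.96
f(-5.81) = 25.76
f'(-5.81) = -11.62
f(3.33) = 3.09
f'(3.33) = 6.66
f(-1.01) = -6.98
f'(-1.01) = -2.02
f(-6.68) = 36.62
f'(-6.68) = -13.36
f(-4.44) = 11.71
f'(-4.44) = -8.88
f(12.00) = 136.00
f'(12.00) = 24.00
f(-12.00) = 136.00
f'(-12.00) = -24.00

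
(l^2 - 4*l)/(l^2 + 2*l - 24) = l/(l + 6)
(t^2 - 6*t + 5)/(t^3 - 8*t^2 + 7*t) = (t - 5)/(t*(t - 7))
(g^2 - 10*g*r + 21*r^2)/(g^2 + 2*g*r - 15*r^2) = (g - 7*r)/(g + 5*r)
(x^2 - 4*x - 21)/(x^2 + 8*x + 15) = (x - 7)/(x + 5)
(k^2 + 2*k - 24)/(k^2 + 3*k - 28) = (k + 6)/(k + 7)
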